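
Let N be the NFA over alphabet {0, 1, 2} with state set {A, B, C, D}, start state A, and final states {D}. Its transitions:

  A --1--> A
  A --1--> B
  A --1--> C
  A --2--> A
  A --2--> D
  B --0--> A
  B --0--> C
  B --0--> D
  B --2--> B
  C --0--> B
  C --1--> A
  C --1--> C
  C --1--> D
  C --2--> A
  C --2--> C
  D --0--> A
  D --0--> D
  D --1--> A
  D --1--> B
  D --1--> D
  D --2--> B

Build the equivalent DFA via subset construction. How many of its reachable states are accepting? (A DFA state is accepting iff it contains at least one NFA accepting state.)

4

Start state of the DFA: {A}.
{A} --0--> ∅  [new]
{A} --1--> {A, B, C}  [new]
{A} --2--> {A, D}  [new]
∅ --0--> ∅  [seen]
∅ --1--> ∅  [seen]
∅ --2--> ∅  [seen]
{A, B, C} --0--> {A, B, C, D}  [new]
{A, B, C} --1--> {A, B, C, D}  [seen]
{A, B, C} --2--> {A, B, C, D}  [seen]
{A, D} --0--> {A, D}  [seen]
{A, D} --1--> {A, B, C, D}  [seen]
{A, D} --2--> {A, B, D}  [new]
{A, B, C, D} --0--> {A, B, C, D}  [seen]
{A, B, C, D} --1--> {A, B, C, D}  [seen]
{A, B, C, D} --2--> {A, B, C, D}  [seen]
{A, B, D} --0--> {A, C, D}  [new]
{A, B, D} --1--> {A, B, C, D}  [seen]
{A, B, D} --2--> {A, B, D}  [seen]
{A, C, D} --0--> {A, B, D}  [seen]
{A, C, D} --1--> {A, B, C, D}  [seen]
{A, C, D} --2--> {A, B, C, D}  [seen]
Reachable DFA states: {A}, ∅, {A, B, C}, {A, D}, {A, B, C, D}, {A, B, D}, {A, C, D}.
Accepting DFA states (contain an NFA accepting state): {A, D}, {A, B, C, D}, {A, B, D}, {A, C, D}.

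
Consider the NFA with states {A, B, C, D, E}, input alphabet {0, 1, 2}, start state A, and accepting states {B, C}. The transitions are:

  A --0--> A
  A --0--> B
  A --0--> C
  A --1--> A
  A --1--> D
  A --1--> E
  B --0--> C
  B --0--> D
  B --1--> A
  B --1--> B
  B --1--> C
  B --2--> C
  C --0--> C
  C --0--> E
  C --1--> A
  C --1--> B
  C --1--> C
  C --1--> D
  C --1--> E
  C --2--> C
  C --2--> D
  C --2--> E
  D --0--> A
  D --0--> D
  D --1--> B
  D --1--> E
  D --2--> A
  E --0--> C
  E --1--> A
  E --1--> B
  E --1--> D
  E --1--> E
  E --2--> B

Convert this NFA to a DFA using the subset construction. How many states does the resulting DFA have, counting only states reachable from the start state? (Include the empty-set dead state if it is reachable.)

Start state of the DFA: {A}.
{A} --0--> {A, B, C}  [new]
{A} --1--> {A, D, E}  [new]
{A} --2--> ∅  [new]
{A, B, C} --0--> {A, B, C, D, E}  [new]
{A, B, C} --1--> {A, B, C, D, E}  [seen]
{A, B, C} --2--> {C, D, E}  [new]
{A, D, E} --0--> {A, B, C, D}  [new]
{A, D, E} --1--> {A, B, D, E}  [new]
{A, D, E} --2--> {A, B}  [new]
∅ --0--> ∅  [seen]
∅ --1--> ∅  [seen]
∅ --2--> ∅  [seen]
{A, B, C, D, E} --0--> {A, B, C, D, E}  [seen]
{A, B, C, D, E} --1--> {A, B, C, D, E}  [seen]
{A, B, C, D, E} --2--> {A, B, C, D, E}  [seen]
{C, D, E} --0--> {A, C, D, E}  [new]
{C, D, E} --1--> {A, B, C, D, E}  [seen]
{C, D, E} --2--> {A, B, C, D, E}  [seen]
{A, B, C, D} --0--> {A, B, C, D, E}  [seen]
{A, B, C, D} --1--> {A, B, C, D, E}  [seen]
{A, B, C, D} --2--> {A, C, D, E}  [seen]
{A, B, D, E} --0--> {A, B, C, D}  [seen]
{A, B, D, E} --1--> {A, B, C, D, E}  [seen]
{A, B, D, E} --2--> {A, B, C}  [seen]
{A, B} --0--> {A, B, C, D}  [seen]
{A, B} --1--> {A, B, C, D, E}  [seen]
{A, B} --2--> {C}  [new]
{A, C, D, E} --0--> {A, B, C, D, E}  [seen]
{A, C, D, E} --1--> {A, B, C, D, E}  [seen]
{A, C, D, E} --2--> {A, B, C, D, E}  [seen]
{C} --0--> {C, E}  [new]
{C} --1--> {A, B, C, D, E}  [seen]
{C} --2--> {C, D, E}  [seen]
{C, E} --0--> {C, E}  [seen]
{C, E} --1--> {A, B, C, D, E}  [seen]
{C, E} --2--> {B, C, D, E}  [new]
{B, C, D, E} --0--> {A, C, D, E}  [seen]
{B, C, D, E} --1--> {A, B, C, D, E}  [seen]
{B, C, D, E} --2--> {A, B, C, D, E}  [seen]
Reachable DFA states: {A}, {A, B, C}, {A, D, E}, ∅, {A, B, C, D, E}, {C, D, E}, {A, B, C, D}, {A, B, D, E}, {A, B}, {A, C, D, E}, {C}, {C, E}, {B, C, D, E}.

13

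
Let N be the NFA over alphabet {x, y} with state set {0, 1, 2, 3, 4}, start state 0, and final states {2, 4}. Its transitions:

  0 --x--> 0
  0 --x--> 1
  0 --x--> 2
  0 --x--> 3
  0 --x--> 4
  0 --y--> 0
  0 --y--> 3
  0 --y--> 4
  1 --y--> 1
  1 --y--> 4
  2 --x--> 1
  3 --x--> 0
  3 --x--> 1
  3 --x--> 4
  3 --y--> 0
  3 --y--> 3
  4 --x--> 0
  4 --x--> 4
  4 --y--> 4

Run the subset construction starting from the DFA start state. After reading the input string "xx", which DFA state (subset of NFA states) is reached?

{0, 1, 2, 3, 4}

Start: {0}.
δ(0,x) = {0, 1, 2, 3, 4}.
Union: {0, 1, 2, 3, 4}.
After x: {0, 1, 2, 3, 4}.
δ(0,x) = {0, 1, 2, 3, 4}; δ(1,x) = ∅; δ(2,x) = {1}; δ(3,x) = {0, 1, 4}; δ(4,x) = {0, 4}.
Union: {0, 1, 2, 3, 4}.
After x: {0, 1, 2, 3, 4}.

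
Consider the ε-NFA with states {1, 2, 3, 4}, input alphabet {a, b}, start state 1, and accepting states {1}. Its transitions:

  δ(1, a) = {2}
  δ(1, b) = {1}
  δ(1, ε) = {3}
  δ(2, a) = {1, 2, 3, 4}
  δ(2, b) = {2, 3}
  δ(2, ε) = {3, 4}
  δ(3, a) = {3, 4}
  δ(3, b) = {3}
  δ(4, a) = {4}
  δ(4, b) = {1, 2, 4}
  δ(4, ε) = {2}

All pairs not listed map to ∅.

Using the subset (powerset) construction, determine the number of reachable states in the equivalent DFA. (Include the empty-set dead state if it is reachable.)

Start state of the DFA: {1, 3} (ε-closure of the NFA start).
{1, 3} --a--> {2, 3, 4}  [new]
{1, 3} --b--> {1, 3}  [seen]
{2, 3, 4} --a--> {1, 2, 3, 4}  [new]
{2, 3, 4} --b--> {1, 2, 3, 4}  [seen]
{1, 2, 3, 4} --a--> {1, 2, 3, 4}  [seen]
{1, 2, 3, 4} --b--> {1, 2, 3, 4}  [seen]
Reachable DFA states: {1, 3}, {2, 3, 4}, {1, 2, 3, 4}.

3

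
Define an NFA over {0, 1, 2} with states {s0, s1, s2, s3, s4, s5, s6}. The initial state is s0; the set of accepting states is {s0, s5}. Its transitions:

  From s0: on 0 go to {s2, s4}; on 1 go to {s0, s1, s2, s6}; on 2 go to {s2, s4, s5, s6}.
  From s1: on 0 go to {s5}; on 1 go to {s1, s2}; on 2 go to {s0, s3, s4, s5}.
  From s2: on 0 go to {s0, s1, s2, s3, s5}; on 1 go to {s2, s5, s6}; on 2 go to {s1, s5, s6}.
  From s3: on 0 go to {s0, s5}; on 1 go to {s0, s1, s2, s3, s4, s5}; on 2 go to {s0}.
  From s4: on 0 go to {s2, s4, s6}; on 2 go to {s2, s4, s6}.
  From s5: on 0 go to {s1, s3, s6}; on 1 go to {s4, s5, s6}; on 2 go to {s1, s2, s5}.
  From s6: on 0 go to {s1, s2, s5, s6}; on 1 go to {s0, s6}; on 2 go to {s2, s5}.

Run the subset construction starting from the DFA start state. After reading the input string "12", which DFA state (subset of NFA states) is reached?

{s0, s1, s2, s3, s4, s5, s6}

Start: {s0}.
δ(s0,1) = {s0, s1, s2, s6}.
Union: {s0, s1, s2, s6}.
After 1: {s0, s1, s2, s6}.
δ(s0,2) = {s2, s4, s5, s6}; δ(s1,2) = {s0, s3, s4, s5}; δ(s2,2) = {s1, s5, s6}; δ(s6,2) = {s2, s5}.
Union: {s0, s1, s2, s3, s4, s5, s6}.
After 2: {s0, s1, s2, s3, s4, s5, s6}.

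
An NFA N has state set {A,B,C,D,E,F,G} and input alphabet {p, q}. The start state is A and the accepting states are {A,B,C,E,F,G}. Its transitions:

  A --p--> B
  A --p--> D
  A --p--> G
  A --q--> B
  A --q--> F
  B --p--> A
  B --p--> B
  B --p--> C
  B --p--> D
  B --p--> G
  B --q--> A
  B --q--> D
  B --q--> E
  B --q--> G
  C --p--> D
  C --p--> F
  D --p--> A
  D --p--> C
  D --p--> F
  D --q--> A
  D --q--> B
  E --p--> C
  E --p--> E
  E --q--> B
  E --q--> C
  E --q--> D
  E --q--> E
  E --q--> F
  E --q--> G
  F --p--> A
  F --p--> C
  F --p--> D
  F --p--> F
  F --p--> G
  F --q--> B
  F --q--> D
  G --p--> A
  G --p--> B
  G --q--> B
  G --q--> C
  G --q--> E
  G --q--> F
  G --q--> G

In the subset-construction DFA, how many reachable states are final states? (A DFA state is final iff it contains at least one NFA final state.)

6

Start state of the DFA: {A}.
{A} --p--> {B,D,G}  [new]
{A} --q--> {B,F}  [new]
{B,D,G} --p--> {A,B,C,D,F,G}  [new]
{B,D,G} --q--> {A,B,C,D,E,F,G}  [new]
{B,F} --p--> {A,B,C,D,F,G}  [seen]
{B,F} --q--> {A,B,D,E,G}  [new]
{A,B,C,D,F,G} --p--> {A,B,C,D,F,G}  [seen]
{A,B,C,D,F,G} --q--> {A,B,C,D,E,F,G}  [seen]
{A,B,C,D,E,F,G} --p--> {A,B,C,D,E,F,G}  [seen]
{A,B,C,D,E,F,G} --q--> {A,B,C,D,E,F,G}  [seen]
{A,B,D,E,G} --p--> {A,B,C,D,E,F,G}  [seen]
{A,B,D,E,G} --q--> {A,B,C,D,E,F,G}  [seen]
Reachable DFA states: {A}, {B,D,G}, {B,F}, {A,B,C,D,F,G}, {A,B,C,D,E,F,G}, {A,B,D,E,G}.
Accepting DFA states (contain an NFA accepting state): {A}, {B,D,G}, {B,F}, {A,B,C,D,F,G}, {A,B,C,D,E,F,G}, {A,B,D,E,G}.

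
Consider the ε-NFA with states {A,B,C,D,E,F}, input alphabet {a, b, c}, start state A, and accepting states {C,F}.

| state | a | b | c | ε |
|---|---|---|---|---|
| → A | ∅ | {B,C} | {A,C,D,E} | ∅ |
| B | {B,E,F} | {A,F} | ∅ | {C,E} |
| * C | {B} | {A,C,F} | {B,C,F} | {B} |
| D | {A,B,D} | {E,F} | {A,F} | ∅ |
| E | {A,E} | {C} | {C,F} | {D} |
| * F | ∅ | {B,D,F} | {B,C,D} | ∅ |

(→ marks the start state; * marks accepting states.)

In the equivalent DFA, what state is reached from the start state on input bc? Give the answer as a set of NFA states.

Start: {A}.
δ(A,b) = {B,C}.
Union: {B,C}.
ε-closure gives {B,C,D,E}.
After b: {B,C,D,E}.
δ(B,c) = ∅; δ(C,c) = {B,C,F}; δ(D,c) = {A,F}; δ(E,c) = {C,F}.
Union: {A,B,C,F}.
ε-closure gives {A,B,C,D,E,F}.
After c: {A,B,C,D,E,F}.

{A,B,C,D,E,F}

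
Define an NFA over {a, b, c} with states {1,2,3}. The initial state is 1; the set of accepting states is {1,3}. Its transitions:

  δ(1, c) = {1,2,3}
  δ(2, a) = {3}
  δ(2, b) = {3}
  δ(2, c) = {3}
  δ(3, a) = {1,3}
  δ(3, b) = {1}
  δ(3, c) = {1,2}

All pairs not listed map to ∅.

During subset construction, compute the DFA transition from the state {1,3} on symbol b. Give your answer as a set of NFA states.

δ(1,b) = ∅; δ(3,b) = {1}.
Union: {1}.

{1}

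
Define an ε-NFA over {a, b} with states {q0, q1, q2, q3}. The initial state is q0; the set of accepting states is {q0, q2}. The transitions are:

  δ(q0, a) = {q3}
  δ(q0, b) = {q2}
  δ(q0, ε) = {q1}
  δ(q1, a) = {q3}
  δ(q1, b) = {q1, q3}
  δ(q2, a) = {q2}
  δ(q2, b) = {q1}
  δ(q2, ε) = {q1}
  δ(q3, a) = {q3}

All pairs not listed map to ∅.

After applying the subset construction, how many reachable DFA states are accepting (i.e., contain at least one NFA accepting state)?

Start state of the DFA: {q0, q1} (ε-closure of the NFA start).
{q0, q1} --a--> {q3}  [new]
{q0, q1} --b--> {q1, q2, q3}  [new]
{q3} --a--> {q3}  [seen]
{q3} --b--> ∅  [new]
{q1, q2, q3} --a--> {q1, q2, q3}  [seen]
{q1, q2, q3} --b--> {q1, q3}  [new]
∅ --a--> ∅  [seen]
∅ --b--> ∅  [seen]
{q1, q3} --a--> {q3}  [seen]
{q1, q3} --b--> {q1, q3}  [seen]
Reachable DFA states: {q0, q1}, {q3}, {q1, q2, q3}, ∅, {q1, q3}.
Accepting DFA states (contain an NFA accepting state): {q0, q1}, {q1, q2, q3}.

2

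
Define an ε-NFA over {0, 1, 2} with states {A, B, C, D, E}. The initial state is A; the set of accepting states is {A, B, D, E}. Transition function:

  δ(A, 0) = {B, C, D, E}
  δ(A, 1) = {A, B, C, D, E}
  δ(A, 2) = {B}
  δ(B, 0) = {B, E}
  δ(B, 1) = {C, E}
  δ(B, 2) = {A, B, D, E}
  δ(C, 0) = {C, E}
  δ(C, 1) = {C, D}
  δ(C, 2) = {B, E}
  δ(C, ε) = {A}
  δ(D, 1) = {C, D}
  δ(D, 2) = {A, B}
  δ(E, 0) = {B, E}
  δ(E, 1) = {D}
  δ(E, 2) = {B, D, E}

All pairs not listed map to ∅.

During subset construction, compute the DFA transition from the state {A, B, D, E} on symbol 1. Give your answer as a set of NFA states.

{A, B, C, D, E}

δ(A,1) = {A, B, C, D, E}; δ(B,1) = {C, E}; δ(D,1) = {C, D}; δ(E,1) = {D}.
Union: {A, B, C, D, E}.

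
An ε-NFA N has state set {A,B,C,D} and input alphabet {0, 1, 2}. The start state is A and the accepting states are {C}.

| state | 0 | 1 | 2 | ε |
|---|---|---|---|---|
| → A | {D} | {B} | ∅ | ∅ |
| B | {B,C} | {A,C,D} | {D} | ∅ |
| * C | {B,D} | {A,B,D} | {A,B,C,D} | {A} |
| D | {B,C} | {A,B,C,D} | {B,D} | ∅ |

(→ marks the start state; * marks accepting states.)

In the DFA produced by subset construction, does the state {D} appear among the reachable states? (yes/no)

Start state of the DFA: {A} (ε-closure of the NFA start).
{A} --0--> {D}  [new]
{A} --1--> {B}  [new]
{A} --2--> ∅  [new]
{D} --0--> {A,B,C}  [new]
{D} --1--> {A,B,C,D}  [new]
{D} --2--> {B,D}  [new]
{B} --0--> {A,B,C}  [seen]
{B} --1--> {A,C,D}  [new]
{B} --2--> {D}  [seen]
∅ --0--> ∅  [seen]
∅ --1--> ∅  [seen]
∅ --2--> ∅  [seen]
{A,B,C} --0--> {A,B,C,D}  [seen]
{A,B,C} --1--> {A,B,C,D}  [seen]
{A,B,C} --2--> {A,B,C,D}  [seen]
{A,B,C,D} --0--> {A,B,C,D}  [seen]
{A,B,C,D} --1--> {A,B,C,D}  [seen]
{A,B,C,D} --2--> {A,B,C,D}  [seen]
{B,D} --0--> {A,B,C}  [seen]
{B,D} --1--> {A,B,C,D}  [seen]
{B,D} --2--> {B,D}  [seen]
{A,C,D} --0--> {A,B,C,D}  [seen]
{A,C,D} --1--> {A,B,C,D}  [seen]
{A,C,D} --2--> {A,B,C,D}  [seen]
Reachable DFA states: {A}, {D}, {B}, ∅, {A,B,C}, {A,B,C,D}, {B,D}, {A,C,D}.
{D} is among them.

yes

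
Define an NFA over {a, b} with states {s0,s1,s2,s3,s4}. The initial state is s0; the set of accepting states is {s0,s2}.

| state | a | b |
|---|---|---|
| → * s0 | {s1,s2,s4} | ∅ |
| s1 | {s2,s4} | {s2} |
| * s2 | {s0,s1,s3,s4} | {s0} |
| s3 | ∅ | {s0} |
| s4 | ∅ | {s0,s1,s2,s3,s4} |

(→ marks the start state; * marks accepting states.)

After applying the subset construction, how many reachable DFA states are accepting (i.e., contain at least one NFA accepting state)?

3

Start state of the DFA: {s0}.
{s0} --a--> {s1,s2,s4}  [new]
{s0} --b--> ∅  [new]
{s1,s2,s4} --a--> {s0,s1,s2,s3,s4}  [new]
{s1,s2,s4} --b--> {s0,s1,s2,s3,s4}  [seen]
∅ --a--> ∅  [seen]
∅ --b--> ∅  [seen]
{s0,s1,s2,s3,s4} --a--> {s0,s1,s2,s3,s4}  [seen]
{s0,s1,s2,s3,s4} --b--> {s0,s1,s2,s3,s4}  [seen]
Reachable DFA states: {s0}, {s1,s2,s4}, ∅, {s0,s1,s2,s3,s4}.
Accepting DFA states (contain an NFA accepting state): {s0}, {s1,s2,s4}, {s0,s1,s2,s3,s4}.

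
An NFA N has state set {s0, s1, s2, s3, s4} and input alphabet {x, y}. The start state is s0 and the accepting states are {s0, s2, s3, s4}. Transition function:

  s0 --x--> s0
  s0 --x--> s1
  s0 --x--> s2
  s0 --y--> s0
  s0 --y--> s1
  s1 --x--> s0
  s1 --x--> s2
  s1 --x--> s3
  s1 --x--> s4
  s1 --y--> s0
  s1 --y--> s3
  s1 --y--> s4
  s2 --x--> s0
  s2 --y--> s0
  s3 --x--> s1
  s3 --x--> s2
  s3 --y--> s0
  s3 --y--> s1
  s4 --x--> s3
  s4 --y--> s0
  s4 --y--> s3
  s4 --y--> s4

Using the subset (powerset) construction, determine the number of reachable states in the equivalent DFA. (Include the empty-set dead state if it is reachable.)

Start state of the DFA: {s0}.
{s0} --x--> {s0, s1, s2}  [new]
{s0} --y--> {s0, s1}  [new]
{s0, s1, s2} --x--> {s0, s1, s2, s3, s4}  [new]
{s0, s1, s2} --y--> {s0, s1, s3, s4}  [new]
{s0, s1} --x--> {s0, s1, s2, s3, s4}  [seen]
{s0, s1} --y--> {s0, s1, s3, s4}  [seen]
{s0, s1, s2, s3, s4} --x--> {s0, s1, s2, s3, s4}  [seen]
{s0, s1, s2, s3, s4} --y--> {s0, s1, s3, s4}  [seen]
{s0, s1, s3, s4} --x--> {s0, s1, s2, s3, s4}  [seen]
{s0, s1, s3, s4} --y--> {s0, s1, s3, s4}  [seen]
Reachable DFA states: {s0}, {s0, s1, s2}, {s0, s1}, {s0, s1, s2, s3, s4}, {s0, s1, s3, s4}.

5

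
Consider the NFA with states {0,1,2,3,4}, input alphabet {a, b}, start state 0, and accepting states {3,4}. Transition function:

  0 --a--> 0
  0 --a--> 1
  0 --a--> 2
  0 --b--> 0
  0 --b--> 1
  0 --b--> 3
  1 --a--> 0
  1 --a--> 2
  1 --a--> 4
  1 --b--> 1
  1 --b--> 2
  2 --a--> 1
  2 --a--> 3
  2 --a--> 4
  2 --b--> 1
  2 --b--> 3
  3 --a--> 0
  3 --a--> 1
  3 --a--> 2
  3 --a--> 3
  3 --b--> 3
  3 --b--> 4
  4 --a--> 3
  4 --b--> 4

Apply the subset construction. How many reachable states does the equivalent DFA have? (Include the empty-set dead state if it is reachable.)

5

Start state of the DFA: {0}.
{0} --a--> {0,1,2}  [new]
{0} --b--> {0,1,3}  [new]
{0,1,2} --a--> {0,1,2,3,4}  [new]
{0,1,2} --b--> {0,1,2,3}  [new]
{0,1,3} --a--> {0,1,2,3,4}  [seen]
{0,1,3} --b--> {0,1,2,3,4}  [seen]
{0,1,2,3,4} --a--> {0,1,2,3,4}  [seen]
{0,1,2,3,4} --b--> {0,1,2,3,4}  [seen]
{0,1,2,3} --a--> {0,1,2,3,4}  [seen]
{0,1,2,3} --b--> {0,1,2,3,4}  [seen]
Reachable DFA states: {0}, {0,1,2}, {0,1,3}, {0,1,2,3,4}, {0,1,2,3}.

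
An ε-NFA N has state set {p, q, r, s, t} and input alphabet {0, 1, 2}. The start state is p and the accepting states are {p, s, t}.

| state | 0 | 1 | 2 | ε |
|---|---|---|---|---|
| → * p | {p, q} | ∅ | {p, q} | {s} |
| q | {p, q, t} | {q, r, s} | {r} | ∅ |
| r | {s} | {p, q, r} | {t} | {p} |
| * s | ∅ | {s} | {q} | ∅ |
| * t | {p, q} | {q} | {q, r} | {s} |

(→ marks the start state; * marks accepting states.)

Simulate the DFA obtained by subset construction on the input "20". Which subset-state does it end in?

Start: {p, s}.
δ(p,2) = {p, q}; δ(s,2) = {q}.
Union: {p, q}.
ε-closure gives {p, q, s}.
After 2: {p, q, s}.
δ(p,0) = {p, q}; δ(q,0) = {p, q, t}; δ(s,0) = ∅.
Union: {p, q, t}.
ε-closure gives {p, q, s, t}.
After 0: {p, q, s, t}.

{p, q, s, t}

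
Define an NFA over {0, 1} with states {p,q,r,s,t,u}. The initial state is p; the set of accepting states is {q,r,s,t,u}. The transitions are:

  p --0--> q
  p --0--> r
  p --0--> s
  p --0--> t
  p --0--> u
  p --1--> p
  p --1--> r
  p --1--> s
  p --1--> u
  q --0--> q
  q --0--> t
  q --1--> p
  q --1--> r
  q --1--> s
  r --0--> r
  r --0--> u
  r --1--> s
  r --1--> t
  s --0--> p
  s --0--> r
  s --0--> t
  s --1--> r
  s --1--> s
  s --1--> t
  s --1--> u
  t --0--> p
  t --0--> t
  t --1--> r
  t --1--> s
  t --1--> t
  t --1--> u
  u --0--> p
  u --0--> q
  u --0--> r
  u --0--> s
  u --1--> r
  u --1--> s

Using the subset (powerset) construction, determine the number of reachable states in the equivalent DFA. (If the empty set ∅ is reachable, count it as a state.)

5

Start state of the DFA: {p}.
{p} --0--> {q,r,s,t,u}  [new]
{p} --1--> {p,r,s,u}  [new]
{q,r,s,t,u} --0--> {p,q,r,s,t,u}  [new]
{q,r,s,t,u} --1--> {p,r,s,t,u}  [new]
{p,r,s,u} --0--> {p,q,r,s,t,u}  [seen]
{p,r,s,u} --1--> {p,r,s,t,u}  [seen]
{p,q,r,s,t,u} --0--> {p,q,r,s,t,u}  [seen]
{p,q,r,s,t,u} --1--> {p,r,s,t,u}  [seen]
{p,r,s,t,u} --0--> {p,q,r,s,t,u}  [seen]
{p,r,s,t,u} --1--> {p,r,s,t,u}  [seen]
Reachable DFA states: {p}, {q,r,s,t,u}, {p,r,s,u}, {p,q,r,s,t,u}, {p,r,s,t,u}.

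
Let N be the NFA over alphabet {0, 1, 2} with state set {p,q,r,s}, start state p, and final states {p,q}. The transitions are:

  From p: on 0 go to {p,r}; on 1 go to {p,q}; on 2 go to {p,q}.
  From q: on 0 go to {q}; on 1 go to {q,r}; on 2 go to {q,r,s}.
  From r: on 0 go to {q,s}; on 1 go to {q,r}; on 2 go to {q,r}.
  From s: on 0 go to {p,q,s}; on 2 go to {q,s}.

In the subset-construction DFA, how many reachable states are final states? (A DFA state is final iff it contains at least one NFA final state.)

Start state of the DFA: {p}.
{p} --0--> {p,r}  [new]
{p} --1--> {p,q}  [new]
{p} --2--> {p,q}  [seen]
{p,r} --0--> {p,q,r,s}  [new]
{p,r} --1--> {p,q,r}  [new]
{p,r} --2--> {p,q,r}  [seen]
{p,q} --0--> {p,q,r}  [seen]
{p,q} --1--> {p,q,r}  [seen]
{p,q} --2--> {p,q,r,s}  [seen]
{p,q,r,s} --0--> {p,q,r,s}  [seen]
{p,q,r,s} --1--> {p,q,r}  [seen]
{p,q,r,s} --2--> {p,q,r,s}  [seen]
{p,q,r} --0--> {p,q,r,s}  [seen]
{p,q,r} --1--> {p,q,r}  [seen]
{p,q,r} --2--> {p,q,r,s}  [seen]
Reachable DFA states: {p}, {p,r}, {p,q}, {p,q,r,s}, {p,q,r}.
Accepting DFA states (contain an NFA accepting state): {p}, {p,r}, {p,q}, {p,q,r,s}, {p,q,r}.

5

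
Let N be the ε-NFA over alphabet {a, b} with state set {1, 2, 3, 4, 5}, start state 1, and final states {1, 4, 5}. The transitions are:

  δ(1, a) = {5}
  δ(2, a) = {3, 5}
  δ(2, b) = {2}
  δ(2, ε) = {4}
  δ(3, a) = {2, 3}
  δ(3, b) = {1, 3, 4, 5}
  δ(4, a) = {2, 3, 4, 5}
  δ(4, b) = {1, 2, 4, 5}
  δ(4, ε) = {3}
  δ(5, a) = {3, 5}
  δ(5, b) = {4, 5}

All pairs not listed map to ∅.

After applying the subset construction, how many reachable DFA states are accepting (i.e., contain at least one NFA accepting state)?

Start state of the DFA: {1} (ε-closure of the NFA start).
{1} --a--> {5}  [new]
{1} --b--> ∅  [new]
{5} --a--> {3, 5}  [new]
{5} --b--> {3, 4, 5}  [new]
∅ --a--> ∅  [seen]
∅ --b--> ∅  [seen]
{3, 5} --a--> {2, 3, 4, 5}  [new]
{3, 5} --b--> {1, 3, 4, 5}  [new]
{3, 4, 5} --a--> {2, 3, 4, 5}  [seen]
{3, 4, 5} --b--> {1, 2, 3, 4, 5}  [new]
{2, 3, 4, 5} --a--> {2, 3, 4, 5}  [seen]
{2, 3, 4, 5} --b--> {1, 2, 3, 4, 5}  [seen]
{1, 3, 4, 5} --a--> {2, 3, 4, 5}  [seen]
{1, 3, 4, 5} --b--> {1, 2, 3, 4, 5}  [seen]
{1, 2, 3, 4, 5} --a--> {2, 3, 4, 5}  [seen]
{1, 2, 3, 4, 5} --b--> {1, 2, 3, 4, 5}  [seen]
Reachable DFA states: {1}, {5}, ∅, {3, 5}, {3, 4, 5}, {2, 3, 4, 5}, {1, 3, 4, 5}, {1, 2, 3, 4, 5}.
Accepting DFA states (contain an NFA accepting state): {1}, {5}, {3, 5}, {3, 4, 5}, {2, 3, 4, 5}, {1, 3, 4, 5}, {1, 2, 3, 4, 5}.

7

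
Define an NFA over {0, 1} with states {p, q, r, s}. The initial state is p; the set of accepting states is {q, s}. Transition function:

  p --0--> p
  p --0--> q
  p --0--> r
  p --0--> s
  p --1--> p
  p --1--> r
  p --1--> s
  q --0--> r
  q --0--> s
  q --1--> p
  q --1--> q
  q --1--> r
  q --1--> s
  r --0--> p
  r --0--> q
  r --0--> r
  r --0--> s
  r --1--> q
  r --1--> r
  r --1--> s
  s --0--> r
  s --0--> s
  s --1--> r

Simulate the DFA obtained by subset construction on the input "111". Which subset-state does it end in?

Start: {p}.
δ(p,1) = {p, r, s}.
Union: {p, r, s}.
After 1: {p, r, s}.
δ(p,1) = {p, r, s}; δ(r,1) = {q, r, s}; δ(s,1) = {r}.
Union: {p, q, r, s}.
After 1: {p, q, r, s}.
δ(p,1) = {p, r, s}; δ(q,1) = {p, q, r, s}; δ(r,1) = {q, r, s}; δ(s,1) = {r}.
Union: {p, q, r, s}.
After 1: {p, q, r, s}.

{p, q, r, s}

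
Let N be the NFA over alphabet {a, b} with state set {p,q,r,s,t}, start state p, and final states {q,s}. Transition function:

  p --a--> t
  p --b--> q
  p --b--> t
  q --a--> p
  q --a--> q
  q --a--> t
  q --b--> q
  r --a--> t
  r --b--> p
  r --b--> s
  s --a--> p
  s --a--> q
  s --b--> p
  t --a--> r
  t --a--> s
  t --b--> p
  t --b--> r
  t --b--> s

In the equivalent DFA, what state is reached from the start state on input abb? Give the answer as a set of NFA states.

Start: {p}.
δ(p,a) = {t}.
Union: {t}.
After a: {t}.
δ(t,b) = {p,r,s}.
Union: {p,r,s}.
After b: {p,r,s}.
δ(p,b) = {q,t}; δ(r,b) = {p,s}; δ(s,b) = {p}.
Union: {p,q,s,t}.
After b: {p,q,s,t}.

{p,q,s,t}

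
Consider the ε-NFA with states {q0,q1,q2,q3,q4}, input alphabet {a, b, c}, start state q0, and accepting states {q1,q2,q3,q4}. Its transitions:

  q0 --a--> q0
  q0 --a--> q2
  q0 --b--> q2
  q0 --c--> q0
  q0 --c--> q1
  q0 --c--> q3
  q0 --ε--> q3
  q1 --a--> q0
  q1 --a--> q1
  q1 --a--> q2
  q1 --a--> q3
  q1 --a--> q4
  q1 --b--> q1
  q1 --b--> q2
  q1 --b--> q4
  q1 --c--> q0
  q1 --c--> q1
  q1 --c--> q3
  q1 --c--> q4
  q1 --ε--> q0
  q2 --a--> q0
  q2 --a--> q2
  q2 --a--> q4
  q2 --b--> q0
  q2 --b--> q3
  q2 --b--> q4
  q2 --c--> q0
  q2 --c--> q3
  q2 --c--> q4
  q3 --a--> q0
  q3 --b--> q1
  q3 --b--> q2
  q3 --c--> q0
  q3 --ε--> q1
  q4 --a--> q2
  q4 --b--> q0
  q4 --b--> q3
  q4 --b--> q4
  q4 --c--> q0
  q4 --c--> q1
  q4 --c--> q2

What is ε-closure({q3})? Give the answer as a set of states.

Begin with {q3}.
q3 →ε {q1}; add q1.
q1 →ε {q0}; add q0.
ε-closure = {q0,q1,q3}.

{q0,q1,q3}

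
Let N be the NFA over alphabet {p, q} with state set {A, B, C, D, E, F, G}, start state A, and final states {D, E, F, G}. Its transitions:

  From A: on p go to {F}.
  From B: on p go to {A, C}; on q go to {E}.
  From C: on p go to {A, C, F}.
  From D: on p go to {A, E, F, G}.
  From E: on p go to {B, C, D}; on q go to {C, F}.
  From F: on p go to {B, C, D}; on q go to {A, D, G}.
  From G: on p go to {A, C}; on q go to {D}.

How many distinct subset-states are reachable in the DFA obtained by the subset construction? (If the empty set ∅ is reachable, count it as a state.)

16

Start state of the DFA: {A}.
{A} --p--> {F}  [new]
{A} --q--> ∅  [new]
{F} --p--> {B, C, D}  [new]
{F} --q--> {A, D, G}  [new]
∅ --p--> ∅  [seen]
∅ --q--> ∅  [seen]
{B, C, D} --p--> {A, C, E, F, G}  [new]
{B, C, D} --q--> {E}  [new]
{A, D, G} --p--> {A, C, E, F, G}  [seen]
{A, D, G} --q--> {D}  [new]
{A, C, E, F, G} --p--> {A, B, C, D, F}  [new]
{A, C, E, F, G} --q--> {A, C, D, F, G}  [new]
{E} --p--> {B, C, D}  [seen]
{E} --q--> {C, F}  [new]
{D} --p--> {A, E, F, G}  [new]
{D} --q--> ∅  [seen]
{A, B, C, D, F} --p--> {A, B, C, D, E, F, G}  [new]
{A, B, C, D, F} --q--> {A, D, E, G}  [new]
{A, C, D, F, G} --p--> {A, B, C, D, E, F, G}  [seen]
{A, C, D, F, G} --q--> {A, D, G}  [seen]
{C, F} --p--> {A, B, C, D, F}  [seen]
{C, F} --q--> {A, D, G}  [seen]
{A, E, F, G} --p--> {A, B, C, D, F}  [seen]
{A, E, F, G} --q--> {A, C, D, F, G}  [seen]
{A, B, C, D, E, F, G} --p--> {A, B, C, D, E, F, G}  [seen]
{A, B, C, D, E, F, G} --q--> {A, C, D, E, F, G}  [new]
{A, D, E, G} --p--> {A, B, C, D, E, F, G}  [seen]
{A, D, E, G} --q--> {C, D, F}  [new]
{A, C, D, E, F, G} --p--> {A, B, C, D, E, F, G}  [seen]
{A, C, D, E, F, G} --q--> {A, C, D, F, G}  [seen]
{C, D, F} --p--> {A, B, C, D, E, F, G}  [seen]
{C, D, F} --q--> {A, D, G}  [seen]
Reachable DFA states: {A}, {F}, ∅, {B, C, D}, {A, D, G}, {A, C, E, F, G}, {E}, {D}, {A, B, C, D, F}, {A, C, D, F, G}, {C, F}, {A, E, F, G}, {A, B, C, D, E, F, G}, {A, D, E, G}, {A, C, D, E, F, G}, {C, D, F}.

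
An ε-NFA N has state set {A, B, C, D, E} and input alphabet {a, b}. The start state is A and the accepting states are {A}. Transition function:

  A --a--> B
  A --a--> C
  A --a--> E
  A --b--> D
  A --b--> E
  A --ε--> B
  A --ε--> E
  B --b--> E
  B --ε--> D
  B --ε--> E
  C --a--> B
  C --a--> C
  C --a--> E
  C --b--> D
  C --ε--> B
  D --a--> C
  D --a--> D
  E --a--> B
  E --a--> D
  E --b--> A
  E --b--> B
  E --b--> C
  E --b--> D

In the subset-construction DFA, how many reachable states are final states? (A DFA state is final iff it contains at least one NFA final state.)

Start state of the DFA: {A, B, D, E} (ε-closure of the NFA start).
{A, B, D, E} --a--> {B, C, D, E}  [new]
{A, B, D, E} --b--> {A, B, C, D, E}  [new]
{B, C, D, E} --a--> {B, C, D, E}  [seen]
{B, C, D, E} --b--> {A, B, C, D, E}  [seen]
{A, B, C, D, E} --a--> {B, C, D, E}  [seen]
{A, B, C, D, E} --b--> {A, B, C, D, E}  [seen]
Reachable DFA states: {A, B, D, E}, {B, C, D, E}, {A, B, C, D, E}.
Accepting DFA states (contain an NFA accepting state): {A, B, D, E}, {A, B, C, D, E}.

2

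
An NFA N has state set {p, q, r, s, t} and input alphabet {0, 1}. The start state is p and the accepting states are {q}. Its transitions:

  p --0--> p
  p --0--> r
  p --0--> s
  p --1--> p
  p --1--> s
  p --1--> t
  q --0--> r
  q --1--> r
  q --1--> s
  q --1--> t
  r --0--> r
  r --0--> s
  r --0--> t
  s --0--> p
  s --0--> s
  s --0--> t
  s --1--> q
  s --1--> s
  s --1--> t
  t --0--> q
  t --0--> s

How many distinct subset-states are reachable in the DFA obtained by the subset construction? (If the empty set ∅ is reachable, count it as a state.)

Start state of the DFA: {p}.
{p} --0--> {p, r, s}  [new]
{p} --1--> {p, s, t}  [new]
{p, r, s} --0--> {p, r, s, t}  [new]
{p, r, s} --1--> {p, q, s, t}  [new]
{p, s, t} --0--> {p, q, r, s, t}  [new]
{p, s, t} --1--> {p, q, s, t}  [seen]
{p, r, s, t} --0--> {p, q, r, s, t}  [seen]
{p, r, s, t} --1--> {p, q, s, t}  [seen]
{p, q, s, t} --0--> {p, q, r, s, t}  [seen]
{p, q, s, t} --1--> {p, q, r, s, t}  [seen]
{p, q, r, s, t} --0--> {p, q, r, s, t}  [seen]
{p, q, r, s, t} --1--> {p, q, r, s, t}  [seen]
Reachable DFA states: {p}, {p, r, s}, {p, s, t}, {p, r, s, t}, {p, q, s, t}, {p, q, r, s, t}.

6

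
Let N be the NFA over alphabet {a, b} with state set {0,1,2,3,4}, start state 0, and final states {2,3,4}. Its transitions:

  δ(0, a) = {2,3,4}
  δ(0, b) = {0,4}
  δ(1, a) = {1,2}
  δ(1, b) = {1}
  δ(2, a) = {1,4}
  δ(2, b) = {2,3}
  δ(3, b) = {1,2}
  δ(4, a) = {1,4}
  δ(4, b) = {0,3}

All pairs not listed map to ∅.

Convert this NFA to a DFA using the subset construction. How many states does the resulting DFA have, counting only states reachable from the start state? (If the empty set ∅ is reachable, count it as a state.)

11

Start state of the DFA: {0}.
{0} --a--> {2,3,4}  [new]
{0} --b--> {0,4}  [new]
{2,3,4} --a--> {1,4}  [new]
{2,3,4} --b--> {0,1,2,3}  [new]
{0,4} --a--> {1,2,3,4}  [new]
{0,4} --b--> {0,3,4}  [new]
{1,4} --a--> {1,2,4}  [new]
{1,4} --b--> {0,1,3}  [new]
{0,1,2,3} --a--> {1,2,3,4}  [seen]
{0,1,2,3} --b--> {0,1,2,3,4}  [new]
{1,2,3,4} --a--> {1,2,4}  [seen]
{1,2,3,4} --b--> {0,1,2,3}  [seen]
{0,3,4} --a--> {1,2,3,4}  [seen]
{0,3,4} --b--> {0,1,2,3,4}  [seen]
{1,2,4} --a--> {1,2,4}  [seen]
{1,2,4} --b--> {0,1,2,3}  [seen]
{0,1,3} --a--> {1,2,3,4}  [seen]
{0,1,3} --b--> {0,1,2,4}  [new]
{0,1,2,3,4} --a--> {1,2,3,4}  [seen]
{0,1,2,3,4} --b--> {0,1,2,3,4}  [seen]
{0,1,2,4} --a--> {1,2,3,4}  [seen]
{0,1,2,4} --b--> {0,1,2,3,4}  [seen]
Reachable DFA states: {0}, {2,3,4}, {0,4}, {1,4}, {0,1,2,3}, {1,2,3,4}, {0,3,4}, {1,2,4}, {0,1,3}, {0,1,2,3,4}, {0,1,2,4}.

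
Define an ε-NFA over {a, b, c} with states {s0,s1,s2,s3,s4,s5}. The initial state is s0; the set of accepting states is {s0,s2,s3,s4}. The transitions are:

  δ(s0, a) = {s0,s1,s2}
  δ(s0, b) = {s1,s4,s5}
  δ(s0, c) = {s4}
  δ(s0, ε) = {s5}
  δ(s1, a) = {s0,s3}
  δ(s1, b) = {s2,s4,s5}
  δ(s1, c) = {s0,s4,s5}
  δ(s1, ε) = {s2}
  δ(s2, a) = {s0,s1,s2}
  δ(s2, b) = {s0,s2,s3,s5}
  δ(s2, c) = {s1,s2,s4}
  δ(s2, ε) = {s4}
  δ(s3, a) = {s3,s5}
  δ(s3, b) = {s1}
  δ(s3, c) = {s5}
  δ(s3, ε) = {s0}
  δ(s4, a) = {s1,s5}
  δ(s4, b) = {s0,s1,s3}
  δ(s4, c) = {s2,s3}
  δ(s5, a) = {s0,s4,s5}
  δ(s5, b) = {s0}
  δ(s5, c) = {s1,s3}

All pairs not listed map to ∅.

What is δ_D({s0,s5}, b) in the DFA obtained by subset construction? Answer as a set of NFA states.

{s0,s1,s2,s4,s5}

δ(s0,b) = {s1,s4,s5}; δ(s5,b) = {s0}.
Union: {s0,s1,s4,s5}.
ε-closure gives {s0,s1,s2,s4,s5}.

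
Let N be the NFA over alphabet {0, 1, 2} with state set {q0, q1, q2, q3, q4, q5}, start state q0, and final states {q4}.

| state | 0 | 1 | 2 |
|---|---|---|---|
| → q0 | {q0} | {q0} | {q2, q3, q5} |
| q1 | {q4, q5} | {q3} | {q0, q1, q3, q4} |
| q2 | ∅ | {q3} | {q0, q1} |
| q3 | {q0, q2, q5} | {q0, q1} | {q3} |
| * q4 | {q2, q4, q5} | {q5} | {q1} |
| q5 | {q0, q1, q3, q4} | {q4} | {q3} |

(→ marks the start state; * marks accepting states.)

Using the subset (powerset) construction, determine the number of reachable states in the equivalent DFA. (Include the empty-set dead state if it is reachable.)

12

Start state of the DFA: {q0}.
{q0} --0--> {q0}  [seen]
{q0} --1--> {q0}  [seen]
{q0} --2--> {q2, q3, q5}  [new]
{q2, q3, q5} --0--> {q0, q1, q2, q3, q4, q5}  [new]
{q2, q3, q5} --1--> {q0, q1, q3, q4}  [new]
{q2, q3, q5} --2--> {q0, q1, q3}  [new]
{q0, q1, q2, q3, q4, q5} --0--> {q0, q1, q2, q3, q4, q5}  [seen]
{q0, q1, q2, q3, q4, q5} --1--> {q0, q1, q3, q4, q5}  [new]
{q0, q1, q2, q3, q4, q5} --2--> {q0, q1, q2, q3, q4, q5}  [seen]
{q0, q1, q3, q4} --0--> {q0, q2, q4, q5}  [new]
{q0, q1, q3, q4} --1--> {q0, q1, q3, q5}  [new]
{q0, q1, q3, q4} --2--> {q0, q1, q2, q3, q4, q5}  [seen]
{q0, q1, q3} --0--> {q0, q2, q4, q5}  [seen]
{q0, q1, q3} --1--> {q0, q1, q3}  [seen]
{q0, q1, q3} --2--> {q0, q1, q2, q3, q4, q5}  [seen]
{q0, q1, q3, q4, q5} --0--> {q0, q1, q2, q3, q4, q5}  [seen]
{q0, q1, q3, q4, q5} --1--> {q0, q1, q3, q4, q5}  [seen]
{q0, q1, q3, q4, q5} --2--> {q0, q1, q2, q3, q4, q5}  [seen]
{q0, q2, q4, q5} --0--> {q0, q1, q2, q3, q4, q5}  [seen]
{q0, q2, q4, q5} --1--> {q0, q3, q4, q5}  [new]
{q0, q2, q4, q5} --2--> {q0, q1, q2, q3, q5}  [new]
{q0, q1, q3, q5} --0--> {q0, q1, q2, q3, q4, q5}  [seen]
{q0, q1, q3, q5} --1--> {q0, q1, q3, q4}  [seen]
{q0, q1, q3, q5} --2--> {q0, q1, q2, q3, q4, q5}  [seen]
{q0, q3, q4, q5} --0--> {q0, q1, q2, q3, q4, q5}  [seen]
{q0, q3, q4, q5} --1--> {q0, q1, q4, q5}  [new]
{q0, q3, q4, q5} --2--> {q1, q2, q3, q5}  [new]
{q0, q1, q2, q3, q5} --0--> {q0, q1, q2, q3, q4, q5}  [seen]
{q0, q1, q2, q3, q5} --1--> {q0, q1, q3, q4}  [seen]
{q0, q1, q2, q3, q5} --2--> {q0, q1, q2, q3, q4, q5}  [seen]
{q0, q1, q4, q5} --0--> {q0, q1, q2, q3, q4, q5}  [seen]
{q0, q1, q4, q5} --1--> {q0, q3, q4, q5}  [seen]
{q0, q1, q4, q5} --2--> {q0, q1, q2, q3, q4, q5}  [seen]
{q1, q2, q3, q5} --0--> {q0, q1, q2, q3, q4, q5}  [seen]
{q1, q2, q3, q5} --1--> {q0, q1, q3, q4}  [seen]
{q1, q2, q3, q5} --2--> {q0, q1, q3, q4}  [seen]
Reachable DFA states: {q0}, {q2, q3, q5}, {q0, q1, q2, q3, q4, q5}, {q0, q1, q3, q4}, {q0, q1, q3}, {q0, q1, q3, q4, q5}, {q0, q2, q4, q5}, {q0, q1, q3, q5}, {q0, q3, q4, q5}, {q0, q1, q2, q3, q5}, {q0, q1, q4, q5}, {q1, q2, q3, q5}.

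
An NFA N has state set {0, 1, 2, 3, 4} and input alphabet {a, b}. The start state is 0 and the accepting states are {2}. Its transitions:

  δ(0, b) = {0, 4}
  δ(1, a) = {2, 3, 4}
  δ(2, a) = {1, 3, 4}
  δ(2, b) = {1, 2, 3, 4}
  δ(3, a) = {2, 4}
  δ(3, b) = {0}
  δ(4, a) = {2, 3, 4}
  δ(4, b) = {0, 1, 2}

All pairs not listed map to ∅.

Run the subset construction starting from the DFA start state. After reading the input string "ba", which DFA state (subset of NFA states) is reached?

Start: {0}.
δ(0,b) = {0, 4}.
Union: {0, 4}.
After b: {0, 4}.
δ(0,a) = ∅; δ(4,a) = {2, 3, 4}.
Union: {2, 3, 4}.
After a: {2, 3, 4}.

{2, 3, 4}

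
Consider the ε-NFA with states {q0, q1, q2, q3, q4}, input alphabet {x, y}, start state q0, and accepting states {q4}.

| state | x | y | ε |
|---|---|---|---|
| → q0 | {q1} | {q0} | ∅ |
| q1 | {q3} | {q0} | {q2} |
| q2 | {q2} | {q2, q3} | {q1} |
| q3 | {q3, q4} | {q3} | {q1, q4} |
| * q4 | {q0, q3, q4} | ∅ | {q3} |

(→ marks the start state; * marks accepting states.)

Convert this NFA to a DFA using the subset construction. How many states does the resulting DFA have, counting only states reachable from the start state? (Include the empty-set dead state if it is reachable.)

4

Start state of the DFA: {q0} (ε-closure of the NFA start).
{q0} --x--> {q1, q2}  [new]
{q0} --y--> {q0}  [seen]
{q1, q2} --x--> {q1, q2, q3, q4}  [new]
{q1, q2} --y--> {q0, q1, q2, q3, q4}  [new]
{q1, q2, q3, q4} --x--> {q0, q1, q2, q3, q4}  [seen]
{q1, q2, q3, q4} --y--> {q0, q1, q2, q3, q4}  [seen]
{q0, q1, q2, q3, q4} --x--> {q0, q1, q2, q3, q4}  [seen]
{q0, q1, q2, q3, q4} --y--> {q0, q1, q2, q3, q4}  [seen]
Reachable DFA states: {q0}, {q1, q2}, {q1, q2, q3, q4}, {q0, q1, q2, q3, q4}.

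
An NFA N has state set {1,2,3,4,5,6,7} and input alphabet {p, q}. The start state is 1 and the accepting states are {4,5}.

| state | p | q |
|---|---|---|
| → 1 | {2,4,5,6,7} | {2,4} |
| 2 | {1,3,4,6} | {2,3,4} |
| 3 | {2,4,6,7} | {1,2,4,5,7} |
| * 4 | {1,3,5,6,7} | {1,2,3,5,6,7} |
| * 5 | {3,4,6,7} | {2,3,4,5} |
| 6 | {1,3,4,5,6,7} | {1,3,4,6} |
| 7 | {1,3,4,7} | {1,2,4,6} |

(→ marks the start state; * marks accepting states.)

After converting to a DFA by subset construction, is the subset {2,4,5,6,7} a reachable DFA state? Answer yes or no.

yes

Start state of the DFA: {1}.
{1} --p--> {2,4,5,6,7}  [new]
{1} --q--> {2,4}  [new]
{2,4,5,6,7} --p--> {1,3,4,5,6,7}  [new]
{2,4,5,6,7} --q--> {1,2,3,4,5,6,7}  [new]
{2,4} --p--> {1,3,4,5,6,7}  [seen]
{2,4} --q--> {1,2,3,4,5,6,7}  [seen]
{1,3,4,5,6,7} --p--> {1,2,3,4,5,6,7}  [seen]
{1,3,4,5,6,7} --q--> {1,2,3,4,5,6,7}  [seen]
{1,2,3,4,5,6,7} --p--> {1,2,3,4,5,6,7}  [seen]
{1,2,3,4,5,6,7} --q--> {1,2,3,4,5,6,7}  [seen]
Reachable DFA states: {1}, {2,4,5,6,7}, {2,4}, {1,3,4,5,6,7}, {1,2,3,4,5,6,7}.
{2,4,5,6,7} is among them.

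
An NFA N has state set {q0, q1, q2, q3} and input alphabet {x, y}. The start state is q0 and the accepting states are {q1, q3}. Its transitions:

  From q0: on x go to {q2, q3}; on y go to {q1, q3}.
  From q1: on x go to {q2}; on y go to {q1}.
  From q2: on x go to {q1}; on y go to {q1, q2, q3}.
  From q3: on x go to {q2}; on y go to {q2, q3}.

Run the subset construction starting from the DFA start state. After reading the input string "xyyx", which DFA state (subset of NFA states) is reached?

{q1, q2}

Start: {q0}.
δ(q0,x) = {q2, q3}.
Union: {q2, q3}.
After x: {q2, q3}.
δ(q2,y) = {q1, q2, q3}; δ(q3,y) = {q2, q3}.
Union: {q1, q2, q3}.
After y: {q1, q2, q3}.
δ(q1,y) = {q1}; δ(q2,y) = {q1, q2, q3}; δ(q3,y) = {q2, q3}.
Union: {q1, q2, q3}.
After y: {q1, q2, q3}.
δ(q1,x) = {q2}; δ(q2,x) = {q1}; δ(q3,x) = {q2}.
Union: {q1, q2}.
After x: {q1, q2}.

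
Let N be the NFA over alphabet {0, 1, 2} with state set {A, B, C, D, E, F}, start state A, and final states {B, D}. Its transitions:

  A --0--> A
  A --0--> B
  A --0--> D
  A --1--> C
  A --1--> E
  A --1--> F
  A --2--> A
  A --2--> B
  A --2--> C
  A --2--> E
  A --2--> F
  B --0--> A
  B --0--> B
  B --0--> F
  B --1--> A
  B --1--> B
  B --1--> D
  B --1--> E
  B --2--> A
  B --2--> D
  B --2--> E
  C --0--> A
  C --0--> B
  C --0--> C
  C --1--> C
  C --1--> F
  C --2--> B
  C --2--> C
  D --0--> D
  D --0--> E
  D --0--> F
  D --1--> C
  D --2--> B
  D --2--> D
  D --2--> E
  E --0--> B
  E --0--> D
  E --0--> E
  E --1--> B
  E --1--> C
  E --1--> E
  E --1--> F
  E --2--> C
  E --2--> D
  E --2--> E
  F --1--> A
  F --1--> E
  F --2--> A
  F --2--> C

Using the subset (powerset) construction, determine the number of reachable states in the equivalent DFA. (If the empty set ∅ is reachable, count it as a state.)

7

Start state of the DFA: {A}.
{A} --0--> {A, B, D}  [new]
{A} --1--> {C, E, F}  [new]
{A} --2--> {A, B, C, E, F}  [new]
{A, B, D} --0--> {A, B, D, E, F}  [new]
{A, B, D} --1--> {A, B, C, D, E, F}  [new]
{A, B, D} --2--> {A, B, C, D, E, F}  [seen]
{C, E, F} --0--> {A, B, C, D, E}  [new]
{C, E, F} --1--> {A, B, C, E, F}  [seen]
{C, E, F} --2--> {A, B, C, D, E}  [seen]
{A, B, C, E, F} --0--> {A, B, C, D, E, F}  [seen]
{A, B, C, E, F} --1--> {A, B, C, D, E, F}  [seen]
{A, B, C, E, F} --2--> {A, B, C, D, E, F}  [seen]
{A, B, D, E, F} --0--> {A, B, D, E, F}  [seen]
{A, B, D, E, F} --1--> {A, B, C, D, E, F}  [seen]
{A, B, D, E, F} --2--> {A, B, C, D, E, F}  [seen]
{A, B, C, D, E, F} --0--> {A, B, C, D, E, F}  [seen]
{A, B, C, D, E, F} --1--> {A, B, C, D, E, F}  [seen]
{A, B, C, D, E, F} --2--> {A, B, C, D, E, F}  [seen]
{A, B, C, D, E} --0--> {A, B, C, D, E, F}  [seen]
{A, B, C, D, E} --1--> {A, B, C, D, E, F}  [seen]
{A, B, C, D, E} --2--> {A, B, C, D, E, F}  [seen]
Reachable DFA states: {A}, {A, B, D}, {C, E, F}, {A, B, C, E, F}, {A, B, D, E, F}, {A, B, C, D, E, F}, {A, B, C, D, E}.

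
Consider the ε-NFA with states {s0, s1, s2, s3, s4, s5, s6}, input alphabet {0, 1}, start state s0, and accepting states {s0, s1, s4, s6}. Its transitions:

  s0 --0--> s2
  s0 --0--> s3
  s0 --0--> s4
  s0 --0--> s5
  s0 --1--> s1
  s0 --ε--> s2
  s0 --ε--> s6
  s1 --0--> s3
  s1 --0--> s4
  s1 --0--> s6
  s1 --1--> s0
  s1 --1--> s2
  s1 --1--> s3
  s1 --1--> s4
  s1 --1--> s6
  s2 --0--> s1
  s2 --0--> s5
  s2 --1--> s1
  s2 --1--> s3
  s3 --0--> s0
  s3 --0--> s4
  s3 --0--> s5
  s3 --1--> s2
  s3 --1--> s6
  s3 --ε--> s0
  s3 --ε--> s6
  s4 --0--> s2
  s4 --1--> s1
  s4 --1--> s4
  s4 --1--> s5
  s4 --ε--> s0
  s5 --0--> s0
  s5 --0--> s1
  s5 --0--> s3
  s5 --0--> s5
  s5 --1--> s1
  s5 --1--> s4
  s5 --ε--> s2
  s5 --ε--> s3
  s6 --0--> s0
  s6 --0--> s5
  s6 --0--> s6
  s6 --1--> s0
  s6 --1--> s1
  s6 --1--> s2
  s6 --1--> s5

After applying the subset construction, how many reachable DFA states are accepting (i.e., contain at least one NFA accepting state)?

3

Start state of the DFA: {s0, s2, s6} (ε-closure of the NFA start).
{s0, s2, s6} --0--> {s0, s1, s2, s3, s4, s5, s6}  [new]
{s0, s2, s6} --1--> {s0, s1, s2, s3, s5, s6}  [new]
{s0, s1, s2, s3, s4, s5, s6} --0--> {s0, s1, s2, s3, s4, s5, s6}  [seen]
{s0, s1, s2, s3, s4, s5, s6} --1--> {s0, s1, s2, s3, s4, s5, s6}  [seen]
{s0, s1, s2, s3, s5, s6} --0--> {s0, s1, s2, s3, s4, s5, s6}  [seen]
{s0, s1, s2, s3, s5, s6} --1--> {s0, s1, s2, s3, s4, s5, s6}  [seen]
Reachable DFA states: {s0, s2, s6}, {s0, s1, s2, s3, s4, s5, s6}, {s0, s1, s2, s3, s5, s6}.
Accepting DFA states (contain an NFA accepting state): {s0, s2, s6}, {s0, s1, s2, s3, s4, s5, s6}, {s0, s1, s2, s3, s5, s6}.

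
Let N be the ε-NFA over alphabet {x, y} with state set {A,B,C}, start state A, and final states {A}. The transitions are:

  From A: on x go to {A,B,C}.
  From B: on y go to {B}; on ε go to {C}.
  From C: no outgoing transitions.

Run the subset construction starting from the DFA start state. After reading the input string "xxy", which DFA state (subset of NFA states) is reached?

{B,C}

Start: {A}.
δ(A,x) = {A,B,C}.
Union: {A,B,C}.
After x: {A,B,C}.
δ(A,x) = {A,B,C}; δ(B,x) = ∅; δ(C,x) = ∅.
Union: {A,B,C}.
After x: {A,B,C}.
δ(A,y) = ∅; δ(B,y) = {B}; δ(C,y) = ∅.
Union: {B}.
ε-closure gives {B,C}.
After y: {B,C}.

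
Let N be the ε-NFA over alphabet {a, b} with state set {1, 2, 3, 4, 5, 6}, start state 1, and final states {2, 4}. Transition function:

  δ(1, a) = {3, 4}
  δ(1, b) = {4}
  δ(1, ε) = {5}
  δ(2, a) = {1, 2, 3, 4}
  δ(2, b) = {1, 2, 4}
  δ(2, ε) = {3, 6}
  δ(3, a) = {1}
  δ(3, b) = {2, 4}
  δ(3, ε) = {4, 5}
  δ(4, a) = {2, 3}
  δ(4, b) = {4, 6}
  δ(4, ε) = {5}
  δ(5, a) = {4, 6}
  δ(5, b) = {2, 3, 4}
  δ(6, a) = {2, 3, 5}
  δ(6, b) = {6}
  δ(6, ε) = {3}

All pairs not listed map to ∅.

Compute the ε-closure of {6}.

{3, 4, 5, 6}

Begin with {6}.
6 →ε {3}; add 3.
3 →ε {4, 5}; add 4, 5.
ε-closure = {3, 4, 5, 6}.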